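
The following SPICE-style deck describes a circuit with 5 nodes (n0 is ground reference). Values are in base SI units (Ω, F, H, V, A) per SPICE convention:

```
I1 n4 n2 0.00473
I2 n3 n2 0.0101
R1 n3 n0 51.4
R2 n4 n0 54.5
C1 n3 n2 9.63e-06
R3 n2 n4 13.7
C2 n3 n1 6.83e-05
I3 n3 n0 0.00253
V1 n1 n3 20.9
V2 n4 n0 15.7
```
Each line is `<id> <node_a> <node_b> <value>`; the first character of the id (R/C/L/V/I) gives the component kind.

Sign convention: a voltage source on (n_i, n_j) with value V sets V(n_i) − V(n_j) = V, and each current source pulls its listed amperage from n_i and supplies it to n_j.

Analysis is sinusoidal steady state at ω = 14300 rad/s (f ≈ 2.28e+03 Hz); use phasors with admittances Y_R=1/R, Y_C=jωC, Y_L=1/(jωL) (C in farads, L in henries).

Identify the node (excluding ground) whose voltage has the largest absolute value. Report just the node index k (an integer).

1

Apply KCL at each of the 4 non-ground nodes and solve the resulting linear system.
Node n1: branches {C2, V1} → V_1 = 33.16+1.440j
Node n2: branches {I1, I2, C1, R3} → V_2 = 12.46-0.3838j
Node n3: branches {I2, R1, C1, C2, I3, V1} → V_3 = 12.26+1.440j
Node n4: branches {I1, R2, R3, V2} → V_4 = 15.70+0.000j
Source currents: i(V1)=0.000-20.41j, i(V2)=-0.5291-0.02801j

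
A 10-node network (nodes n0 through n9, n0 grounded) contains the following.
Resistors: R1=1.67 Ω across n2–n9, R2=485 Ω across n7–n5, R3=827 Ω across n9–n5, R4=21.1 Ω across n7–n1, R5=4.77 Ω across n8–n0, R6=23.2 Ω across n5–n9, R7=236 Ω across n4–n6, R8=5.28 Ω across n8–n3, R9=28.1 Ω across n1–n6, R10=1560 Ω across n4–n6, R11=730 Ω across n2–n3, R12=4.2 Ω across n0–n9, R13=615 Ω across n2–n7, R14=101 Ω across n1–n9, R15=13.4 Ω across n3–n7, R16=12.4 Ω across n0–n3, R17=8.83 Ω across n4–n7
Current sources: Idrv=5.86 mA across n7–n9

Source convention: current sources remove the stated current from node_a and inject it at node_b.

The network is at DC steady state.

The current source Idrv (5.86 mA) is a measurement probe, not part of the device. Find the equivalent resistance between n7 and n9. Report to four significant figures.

R_eq = 18.07 Ω

Element admittances at DC:
  Y(R1) = 0.5988 S between n2,n9
  Y(R2) = 0.002062 S between n7,n5
  Y(R3) = 0.001209 S between n9,n5
  Y(R4) = 0.04739 S between n7,n1
  Y(R5) = 0.2096 S between n8,n0
  Y(R6) = 0.04310 S between n5,n9
  Y(R7) = 0.004237 S between n4,n6
  Y(R8) = 0.1894 S between n8,n3
  Y(R9) = 0.03559 S between n1,n6
  Y(R10) = 0.0006410 S between n4,n6
  Y(R11) = 0.001370 S between n2,n3
  Y(R12) = 0.2381 S between n0,n9
  Y(R13) = 0.001626 S between n2,n7
  Y(R14) = 0.009901 S between n1,n9
  Y(R15) = 0.07463 S between n3,n7
  Y(R16) = 0.08065 S between n0,n3
  Y(R17) = 0.1133 S between n4,n7
  Idrv: injects 0.00586 A into n9 (from n7)
Assemble and solve the 9×9 MNA system:
  V(n1)=-0.06977  V(n2)=0.01868  V(n3)=-0.02520  V(n4)=-0.08622  V(n5)=0.01436  V(n6)=-0.07176  V(n7)=-0.08684  V(n8)=-0.01196  V(n9)=0.01907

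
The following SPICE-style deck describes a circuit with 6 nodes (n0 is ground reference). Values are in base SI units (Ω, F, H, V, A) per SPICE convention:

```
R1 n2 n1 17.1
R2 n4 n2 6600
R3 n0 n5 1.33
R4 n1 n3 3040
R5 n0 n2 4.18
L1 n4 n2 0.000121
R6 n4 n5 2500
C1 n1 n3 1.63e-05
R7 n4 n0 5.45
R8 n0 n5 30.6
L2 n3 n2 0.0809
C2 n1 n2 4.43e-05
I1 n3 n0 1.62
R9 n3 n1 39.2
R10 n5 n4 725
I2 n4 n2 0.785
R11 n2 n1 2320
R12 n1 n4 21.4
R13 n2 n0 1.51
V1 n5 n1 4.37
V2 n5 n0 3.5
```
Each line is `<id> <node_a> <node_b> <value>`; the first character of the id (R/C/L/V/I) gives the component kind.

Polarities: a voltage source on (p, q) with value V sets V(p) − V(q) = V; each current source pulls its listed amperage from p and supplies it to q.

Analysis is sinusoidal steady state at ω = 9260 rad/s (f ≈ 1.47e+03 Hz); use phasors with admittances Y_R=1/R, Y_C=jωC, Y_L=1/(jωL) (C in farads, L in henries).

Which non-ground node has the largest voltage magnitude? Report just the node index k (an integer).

MNA unknowns: 5 node voltages V₁..V_5 plus 2 source currents (V1, V2)
R1: Y=0.05848+0.000j on G[2,1]
R2: Y=0.0001515+0.000j on G[4,2]
R3: Y=0.7519+0.000j on G[0,5]
R4: Y=0.0003289+0.000j on G[1,3]
R5: Y=0.2392+0.000j on G[0,2]
L1: Y=0.000-0.8925j on G[4,2]
R6: Y=0.0004000+0.000j on G[4,5]
C1: Y=0.000+0.1509j on G[1,3]
R7: Y=0.1835+0.000j on G[4,0]
R8: Y=0.03268+0.000j on G[0,5]
L2: Y=0.000-0.001335j on G[3,2]
C2: Y=0.000+0.4102j on G[1,2]
I1: z[3]−=1.62, z[0]+=1.62
R9: Y=0.02551+0.000j on G[3,1]
R10: Y=0.001379+0.000j on G[5,4]
I2: z[4]−=0.785, z[2]+=0.785
R11: Y=0.0004310+0.000j on G[2,1]
R12: Y=0.04673+0.000j on G[1,4]
R13: Y=0.6623+0.000j on G[2,0]
V1: row V5−V1=4.37, i_V1 at 5,1
V2: row V5−V0=3.5, i_V2 at 5,0
solve → V1=-0.8700+0.000j, V2=-0.05126-0.1152j, V3=-2.693+10.51j, V4=-0.2998-0.9554j, V5=3.500+0.000j
aux → i_V1=1.512-0.2809j, i_V2=-4.265+0.2792j

3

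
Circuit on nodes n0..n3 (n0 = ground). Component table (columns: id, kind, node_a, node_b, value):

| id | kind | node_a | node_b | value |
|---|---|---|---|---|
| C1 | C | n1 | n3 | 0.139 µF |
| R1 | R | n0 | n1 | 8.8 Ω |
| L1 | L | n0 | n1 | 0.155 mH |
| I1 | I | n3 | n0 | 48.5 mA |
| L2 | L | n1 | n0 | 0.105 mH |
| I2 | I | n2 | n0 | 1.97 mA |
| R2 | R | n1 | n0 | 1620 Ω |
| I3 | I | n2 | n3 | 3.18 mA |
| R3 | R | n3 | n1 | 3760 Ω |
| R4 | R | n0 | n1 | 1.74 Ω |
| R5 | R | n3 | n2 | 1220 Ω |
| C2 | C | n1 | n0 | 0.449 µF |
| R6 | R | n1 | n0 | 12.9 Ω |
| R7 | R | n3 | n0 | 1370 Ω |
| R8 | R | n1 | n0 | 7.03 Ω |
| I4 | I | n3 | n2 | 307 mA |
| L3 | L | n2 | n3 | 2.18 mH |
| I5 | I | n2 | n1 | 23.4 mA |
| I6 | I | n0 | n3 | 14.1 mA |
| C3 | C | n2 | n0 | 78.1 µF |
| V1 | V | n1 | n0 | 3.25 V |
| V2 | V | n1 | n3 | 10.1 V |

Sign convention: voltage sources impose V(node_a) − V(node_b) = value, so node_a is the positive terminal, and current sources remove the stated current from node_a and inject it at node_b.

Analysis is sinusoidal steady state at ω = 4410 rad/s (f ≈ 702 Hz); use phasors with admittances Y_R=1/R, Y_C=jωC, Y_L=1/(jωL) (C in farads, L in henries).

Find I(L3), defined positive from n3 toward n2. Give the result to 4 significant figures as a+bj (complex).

0.1170+1.021j A

Apply KCL at each of the 3 non-ground nodes and solve the resulting linear system.
Node n1: branches {C1, R1, L1, L2, R2, R3, R4, C2, R6, R8, I5, V1, V2} → V_1 = 3.250+0.000j
Node n2: branches {I2, I3, R5, I4, L3, I5, C3} → V_2 = 2.968-1.125j
Node n3: branches {C1, I1, I3, R3, R5, R7, I4, L3, I6, V2} → V_3 = -6.850+0.000j
Source currents: i(V1)=-3.372+10.74j, i(V2)=0.4395+1.016j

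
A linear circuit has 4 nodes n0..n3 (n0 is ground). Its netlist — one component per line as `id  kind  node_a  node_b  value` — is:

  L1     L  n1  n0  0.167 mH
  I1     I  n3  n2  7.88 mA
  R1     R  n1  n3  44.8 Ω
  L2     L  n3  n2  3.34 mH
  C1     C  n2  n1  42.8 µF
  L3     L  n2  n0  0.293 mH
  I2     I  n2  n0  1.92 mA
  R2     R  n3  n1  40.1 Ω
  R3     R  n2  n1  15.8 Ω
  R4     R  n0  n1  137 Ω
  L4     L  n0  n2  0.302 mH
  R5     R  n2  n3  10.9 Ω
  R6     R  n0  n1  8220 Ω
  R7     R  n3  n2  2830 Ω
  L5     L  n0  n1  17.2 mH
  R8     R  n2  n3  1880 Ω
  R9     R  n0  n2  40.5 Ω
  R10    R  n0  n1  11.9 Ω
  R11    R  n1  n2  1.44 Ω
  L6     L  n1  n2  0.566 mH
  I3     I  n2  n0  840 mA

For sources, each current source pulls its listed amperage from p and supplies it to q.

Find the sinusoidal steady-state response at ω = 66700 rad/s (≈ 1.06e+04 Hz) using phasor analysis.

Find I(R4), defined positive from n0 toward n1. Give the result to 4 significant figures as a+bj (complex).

Apply KCL at each of the 3 non-ground nodes and solve the resulting linear system.
Node n1: branches {L1, R1, C1, R2, R3, R4, R6, L5, R10, R11, L6} → V_1 = -1.933-3.290j
Node n2: branches {I1, L2, C1, L3, I2, R3, L4, R5, R7, R8, R9, R11, L6, I3} → V_2 = -2.017-3.146j
Node n3: branches {I1, R1, L2, R2, R5, R7, R8} → V_3 = -2.043-3.195j

0.01411+0.02401j A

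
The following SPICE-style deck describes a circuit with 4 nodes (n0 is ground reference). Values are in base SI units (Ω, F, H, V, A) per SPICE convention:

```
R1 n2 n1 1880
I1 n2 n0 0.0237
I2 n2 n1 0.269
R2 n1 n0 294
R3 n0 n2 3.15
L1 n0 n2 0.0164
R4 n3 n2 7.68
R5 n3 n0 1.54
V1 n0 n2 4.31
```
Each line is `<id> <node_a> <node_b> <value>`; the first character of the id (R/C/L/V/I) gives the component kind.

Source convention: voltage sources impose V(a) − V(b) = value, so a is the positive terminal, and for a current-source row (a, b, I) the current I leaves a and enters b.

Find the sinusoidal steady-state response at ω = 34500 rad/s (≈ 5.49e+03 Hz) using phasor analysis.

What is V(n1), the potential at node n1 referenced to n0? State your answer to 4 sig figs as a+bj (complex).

Apply KCL at each of the 3 non-ground nodes and solve the resulting linear system.
Node n1: branches {R1, I2, R2} → V_1 = 67.81+0.000j
Node n2: branches {R1, I1, I2, R3, L1, R4, V1} → V_2 = -4.310+0.000j
Node n3: branches {R4, R5} → V_3 = -0.7199+0.000j
Source currents: i(V1)=-1.581+0.007618j

67.81+0.000j V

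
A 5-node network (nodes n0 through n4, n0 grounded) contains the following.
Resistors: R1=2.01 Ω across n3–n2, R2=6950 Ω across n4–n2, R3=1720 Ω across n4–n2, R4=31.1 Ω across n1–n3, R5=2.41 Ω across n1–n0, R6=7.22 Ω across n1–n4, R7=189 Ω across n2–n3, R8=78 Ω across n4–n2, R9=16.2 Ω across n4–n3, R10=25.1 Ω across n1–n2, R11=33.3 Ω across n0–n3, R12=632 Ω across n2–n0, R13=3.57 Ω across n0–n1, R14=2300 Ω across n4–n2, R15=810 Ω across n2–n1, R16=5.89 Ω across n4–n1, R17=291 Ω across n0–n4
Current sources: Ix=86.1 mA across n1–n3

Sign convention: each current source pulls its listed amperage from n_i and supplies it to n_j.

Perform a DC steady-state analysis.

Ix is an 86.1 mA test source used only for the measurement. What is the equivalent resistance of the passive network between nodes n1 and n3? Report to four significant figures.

MNA unknowns: 4 node voltages V₁..V_4
R1: Y=0.4975 on G[3,2]
R2: Y=0.0001439 on G[4,2]
R3: Y=0.0005814 on G[4,2]
R4: Y=0.03215 on G[1,3]
R5: Y=0.4149 on G[1,0]
R6: Y=0.1385 on G[1,4]
R7: Y=0.005291 on G[2,3]
R8: Y=0.01282 on G[4,2]
R9: Y=0.06173 on G[4,3]
R10: Y=0.03984 on G[1,2]
R11: Y=0.03003 on G[0,3]
R12: Y=0.001582 on G[2,0]
R13: Y=0.2801 on G[0,1]
R14: Y=0.0004348 on G[4,2]
R15: Y=0.001235 on G[2,1]
R16: Y=0.1698 on G[4,1]
R17: Y=0.003436 on G[0,4]
Ix: z[1]−=0.0861, z[3]+=0.0861
solve → V1=-0.02380, V2=0.4651, V3=0.5172, V4=0.08025

R_eq = 6.284 Ω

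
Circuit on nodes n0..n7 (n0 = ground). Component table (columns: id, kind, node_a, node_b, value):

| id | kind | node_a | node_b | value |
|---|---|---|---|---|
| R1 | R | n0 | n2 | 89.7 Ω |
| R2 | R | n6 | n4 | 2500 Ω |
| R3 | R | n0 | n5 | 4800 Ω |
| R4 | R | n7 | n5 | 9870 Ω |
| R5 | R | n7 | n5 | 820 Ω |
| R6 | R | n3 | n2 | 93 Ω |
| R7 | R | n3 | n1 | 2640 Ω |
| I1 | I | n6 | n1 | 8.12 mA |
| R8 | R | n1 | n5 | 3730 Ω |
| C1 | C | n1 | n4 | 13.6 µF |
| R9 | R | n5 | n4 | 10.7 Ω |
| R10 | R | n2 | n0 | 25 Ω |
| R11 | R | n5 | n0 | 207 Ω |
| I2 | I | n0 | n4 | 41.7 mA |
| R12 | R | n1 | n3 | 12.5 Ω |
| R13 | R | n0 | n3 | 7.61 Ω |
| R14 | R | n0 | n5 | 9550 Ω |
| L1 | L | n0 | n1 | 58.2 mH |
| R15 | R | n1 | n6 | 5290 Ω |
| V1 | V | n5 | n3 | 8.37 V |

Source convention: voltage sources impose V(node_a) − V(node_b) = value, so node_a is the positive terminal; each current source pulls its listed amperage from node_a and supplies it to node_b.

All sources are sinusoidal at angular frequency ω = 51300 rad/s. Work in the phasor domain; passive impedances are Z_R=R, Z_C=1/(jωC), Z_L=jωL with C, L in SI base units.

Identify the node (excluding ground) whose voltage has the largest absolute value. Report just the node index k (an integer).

Element admittances at ω=51300 rad/s:
  Y(R1) = 0.01115+0.000j S between n0,n2
  Y(R2) = 0.0004000+0.000j S between n6,n4
  Y(R3) = 0.0002083+0.000j S between n0,n5
  Y(R4) = 0.0001013+0.000j S between n7,n5
  Y(R5) = 0.001220+0.000j S between n7,n5
  Y(R6) = 0.01075+0.000j S between n3,n2
  Y(R7) = 0.0003788+0.000j S between n3,n1
  I1: injects 0.00812 A into n1 (from n6)
  Y(R8) = 0.0002681+0.000j S between n1,n5
  Y(C1) = 0.000+0.6977j S between n1,n4
  Y(R9) = 0.09346+0.000j S between n5,n4
  Y(R10) = 0.04000+0.000j S between n2,n0
  Y(R11) = 0.004831+0.000j S between n5,n0
  I2: injects 0.0417 A into n4 (from n0)
  Y(R12) = 0.08000+0.000j S between n1,n3
  Y(R13) = 0.1314+0.000j S between n0,n3
  Y(R14) = 0.0001047+0.000j S between n0,n5
  Y(L1) = 0.000-0.0003349j S between n0,n1
  Y(R15) = 0.0001890+0.000j S between n1,n6
  V1: constraint V(n5)−V(n3) = 8.37
Assemble and solve the 8×8 MNA system:
  V(n1)=4.717+0.3074j  V(n2)=-0.001741+0.001887j  V(n3)=-0.01002+0.01086j  V(n4)=4.750-0.2281j  V(n5)=8.360+0.01086j  V(n6)=-9.046-0.05625j  V(n7)=8.360+0.01086j
  i(V1)=-0.3814-0.02231j

6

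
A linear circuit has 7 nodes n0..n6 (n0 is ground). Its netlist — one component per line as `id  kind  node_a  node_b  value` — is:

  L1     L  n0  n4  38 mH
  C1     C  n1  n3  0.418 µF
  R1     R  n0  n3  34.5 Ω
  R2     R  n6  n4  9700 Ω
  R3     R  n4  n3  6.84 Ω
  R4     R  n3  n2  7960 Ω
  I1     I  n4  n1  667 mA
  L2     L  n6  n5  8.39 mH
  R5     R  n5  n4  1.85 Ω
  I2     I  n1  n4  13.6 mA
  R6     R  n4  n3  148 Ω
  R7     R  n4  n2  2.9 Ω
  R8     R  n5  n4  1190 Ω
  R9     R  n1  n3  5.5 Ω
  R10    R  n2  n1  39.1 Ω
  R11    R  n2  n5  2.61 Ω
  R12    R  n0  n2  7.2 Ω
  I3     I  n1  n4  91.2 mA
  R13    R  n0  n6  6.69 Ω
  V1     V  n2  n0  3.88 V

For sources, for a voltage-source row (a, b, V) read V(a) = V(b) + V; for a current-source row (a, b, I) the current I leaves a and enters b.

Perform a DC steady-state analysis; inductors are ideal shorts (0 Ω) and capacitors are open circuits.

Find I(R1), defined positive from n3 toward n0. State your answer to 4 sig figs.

MNA unknowns: 6 node voltages V₁..V_6 plus 3 source currents (L1, L2, V1)
L1: row V0−V4=0, i_L1 at 0,4
C1: Y=0.000 on G[1,3]
R1: Y=0.02899 on G[0,3]
R2: Y=0.0001031 on G[6,4]
R3: Y=0.1462 on G[4,3]
R4: Y=0.0001256 on G[3,2]
I1: z[4]−=0.667, z[1]+=0.667
L2: row V6−V5=0, i_L2 at 6,5
R5: Y=0.5405 on G[5,4]
I2: z[1]−=0.0136, z[4]+=0.0136
R6: Y=0.006757 on G[4,3]
R7: Y=0.3448 on G[4,2]
R8: Y=0.0008403 on G[5,4]
R9: Y=0.1818 on G[1,3]
R10: Y=0.02558 on G[2,1]
R11: Y=0.3831 on G[2,5]
R12: Y=0.1389 on G[0,2]
I3: z[1]−=0.0912, z[4]+=0.0912
R13: Y=0.1495 on G[0,6]
V1: row V2−V0=3.88, i_V1 at 2,0
solve → V1=5.677, V2=3.880, V3=2.838, V4=0.000, V5=1.384, V6=1.384
aux → i_L1=-1.959, i_L2=-0.2070, i_V1=-2.787

0.08226 A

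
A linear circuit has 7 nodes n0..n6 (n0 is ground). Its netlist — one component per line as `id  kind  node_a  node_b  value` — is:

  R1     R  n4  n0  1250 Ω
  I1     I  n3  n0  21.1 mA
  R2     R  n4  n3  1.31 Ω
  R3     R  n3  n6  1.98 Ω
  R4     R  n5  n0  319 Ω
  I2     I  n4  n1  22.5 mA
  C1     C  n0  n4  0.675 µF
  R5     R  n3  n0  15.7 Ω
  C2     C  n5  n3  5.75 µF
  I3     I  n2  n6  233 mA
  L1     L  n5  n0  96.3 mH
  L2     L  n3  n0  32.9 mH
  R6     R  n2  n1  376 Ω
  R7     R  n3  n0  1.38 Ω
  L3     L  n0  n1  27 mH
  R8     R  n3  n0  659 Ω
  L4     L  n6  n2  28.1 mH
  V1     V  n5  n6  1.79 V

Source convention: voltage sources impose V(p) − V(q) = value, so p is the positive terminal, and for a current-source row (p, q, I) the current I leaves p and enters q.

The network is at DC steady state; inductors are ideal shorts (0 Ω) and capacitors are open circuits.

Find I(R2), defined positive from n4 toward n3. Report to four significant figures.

-0.02248 A

Apply KCL at each of the 6 non-ground nodes and solve the resulting linear system.
Node n1: branches {I2, R6, L3} → V_1 = 0.000
Node n2: branches {I3, R6, L4} → V_2 = -1.790
Node n3: branches {I1, R2, R3, R5, C2, L2, R7, R8} → V_3 = 0.000
Node n4: branches {R1, R2, I2, C1} → V_4 = -0.02944
Node n5: branches {R4, C2, L1, V1} → V_5 = 0.000
Node n6: branches {R3, I3, L4, V1} → V_6 = -1.790
Source currents: i(L1)=0.9088, i(L2)=-0.9476, i(L3)=-0.01774, i(L4)=0.2282, i(V1)=-0.9088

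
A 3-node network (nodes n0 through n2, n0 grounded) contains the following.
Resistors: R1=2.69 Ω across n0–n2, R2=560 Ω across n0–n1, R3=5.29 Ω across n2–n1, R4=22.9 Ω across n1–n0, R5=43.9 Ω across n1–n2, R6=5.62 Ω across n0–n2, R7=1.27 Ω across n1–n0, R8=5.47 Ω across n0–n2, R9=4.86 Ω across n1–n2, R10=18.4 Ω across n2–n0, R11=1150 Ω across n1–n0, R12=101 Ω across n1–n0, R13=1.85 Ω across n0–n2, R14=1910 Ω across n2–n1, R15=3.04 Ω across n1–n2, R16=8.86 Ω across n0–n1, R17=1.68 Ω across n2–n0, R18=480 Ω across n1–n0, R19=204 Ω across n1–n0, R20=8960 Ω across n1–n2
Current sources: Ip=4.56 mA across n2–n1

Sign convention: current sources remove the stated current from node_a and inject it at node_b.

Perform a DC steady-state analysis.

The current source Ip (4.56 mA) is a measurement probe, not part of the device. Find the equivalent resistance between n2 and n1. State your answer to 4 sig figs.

R_eq = 0.7199 Ω

MNA unknowns: 2 node voltages V₁..V_2
R1: Y=0.3717 on G[0,2]
R2: Y=0.001786 on G[0,1]
R3: Y=0.1890 on G[2,1]
R4: Y=0.04367 on G[1,0]
R5: Y=0.02278 on G[1,2]
R6: Y=0.1779 on G[0,2]
R7: Y=0.7874 on G[1,0]
R8: Y=0.1828 on G[0,2]
R9: Y=0.2058 on G[1,2]
R10: Y=0.05435 on G[2,0]
R11: Y=0.0008696 on G[1,0]
R12: Y=0.009901 on G[1,0]
R13: Y=0.5405 on G[0,2]
R14: Y=0.0005236 on G[2,1]
R15: Y=0.3289 on G[1,2]
R16: Y=0.1129 on G[0,1]
R17: Y=0.5952 on G[2,0]
R18: Y=0.002083 on G[1,0]
R19: Y=0.004902 on G[1,0]
R20: Y=0.0001116 on G[1,2]
Ip: z[2]−=0.00456, z[1]+=0.00456
solve → V1=0.002187, V2=-0.001096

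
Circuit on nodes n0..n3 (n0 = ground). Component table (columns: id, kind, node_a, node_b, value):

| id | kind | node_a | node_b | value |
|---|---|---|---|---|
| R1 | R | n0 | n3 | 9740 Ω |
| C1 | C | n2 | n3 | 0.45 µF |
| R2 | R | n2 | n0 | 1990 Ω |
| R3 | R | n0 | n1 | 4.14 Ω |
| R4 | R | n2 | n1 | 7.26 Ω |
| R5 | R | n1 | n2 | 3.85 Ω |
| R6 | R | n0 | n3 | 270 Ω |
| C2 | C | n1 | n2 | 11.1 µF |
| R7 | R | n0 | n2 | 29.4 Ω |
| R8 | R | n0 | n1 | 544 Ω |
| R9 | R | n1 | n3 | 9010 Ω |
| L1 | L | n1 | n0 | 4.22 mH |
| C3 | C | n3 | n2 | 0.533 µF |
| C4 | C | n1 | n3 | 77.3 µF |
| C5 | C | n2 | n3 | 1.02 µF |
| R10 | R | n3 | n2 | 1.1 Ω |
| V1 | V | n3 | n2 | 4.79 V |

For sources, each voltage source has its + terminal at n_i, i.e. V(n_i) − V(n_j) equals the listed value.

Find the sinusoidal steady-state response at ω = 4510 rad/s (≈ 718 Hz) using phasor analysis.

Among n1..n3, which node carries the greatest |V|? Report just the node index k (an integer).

3

MNA unknowns: 3 node voltages V₁..V_3 plus 1 source current (V1)
R1: Y=0.0001027+0.000j on G[0,3]
C1: Y=0.000+0.002030j on G[2,3]
R2: Y=0.0005025+0.000j on G[2,0]
R3: Y=0.2415+0.000j on G[0,1]
R4: Y=0.1377+0.000j on G[2,1]
R5: Y=0.2597+0.000j on G[1,2]
R6: Y=0.003704+0.000j on G[0,3]
C2: Y=0.000+0.05006j on G[1,2]
R7: Y=0.03401+0.000j on G[0,2]
R8: Y=0.001838+0.000j on G[0,1]
R9: Y=0.0001110+0.000j on G[1,3]
L1: Y=0.000-0.05254j on G[1,0]
C3: Y=0.000+0.002404j on G[3,2]
C4: Y=0.000+0.3486j on G[1,3]
C5: Y=0.000+0.004600j on G[2,3]
R10: Y=0.9091+0.000j on G[3,2]
V1: row V3−V2=4.79, i_V1 at 3,2
solve → V1=0.1432+0.3087j, V2=-1.808-1.764j, V3=2.982-1.764j
aux → i_V1=-5.089-1.026j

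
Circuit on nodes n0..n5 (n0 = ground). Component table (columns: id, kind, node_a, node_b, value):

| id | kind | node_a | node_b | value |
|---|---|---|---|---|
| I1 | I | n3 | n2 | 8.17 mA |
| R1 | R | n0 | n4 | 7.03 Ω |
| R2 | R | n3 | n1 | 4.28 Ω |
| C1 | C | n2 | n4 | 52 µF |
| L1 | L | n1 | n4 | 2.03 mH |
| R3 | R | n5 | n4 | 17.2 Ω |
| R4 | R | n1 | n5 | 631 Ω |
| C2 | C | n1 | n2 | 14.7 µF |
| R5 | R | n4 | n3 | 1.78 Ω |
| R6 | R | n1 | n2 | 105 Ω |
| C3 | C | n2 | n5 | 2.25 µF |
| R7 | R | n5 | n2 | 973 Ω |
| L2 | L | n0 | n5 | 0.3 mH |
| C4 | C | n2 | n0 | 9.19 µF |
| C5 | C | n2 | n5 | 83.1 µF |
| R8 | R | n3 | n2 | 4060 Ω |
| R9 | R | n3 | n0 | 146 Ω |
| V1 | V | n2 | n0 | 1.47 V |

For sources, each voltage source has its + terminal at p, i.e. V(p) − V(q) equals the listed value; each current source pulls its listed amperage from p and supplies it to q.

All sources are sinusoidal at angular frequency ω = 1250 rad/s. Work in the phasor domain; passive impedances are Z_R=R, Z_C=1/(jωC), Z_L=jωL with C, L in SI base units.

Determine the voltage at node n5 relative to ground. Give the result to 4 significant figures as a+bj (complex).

Apply KCL at each of the 5 non-ground nodes and solve the resulting linear system.
Node n1: branches {R2, L1, R4, C2, R6} → V_1 = 0.1810+0.5411j
Node n2: branches {I1, C1, C2, R6, C3, R7, C4, C5, R8, V1} → V_2 = 1.470+0.000j
Node n3: branches {I1, R2, R5, R8, R9} → V_3 = 0.1827+0.4969j
Node n4: branches {R1, C1, L1, R3, R5} → V_4 = 0.1997+0.4847j
Node n5: branches {R3, R4, C3, R7, L2, C5} → V_5 = -0.07244+0.006956j
Source currents: i(V1)=-0.04820-0.2824j

-0.07244+0.006956j V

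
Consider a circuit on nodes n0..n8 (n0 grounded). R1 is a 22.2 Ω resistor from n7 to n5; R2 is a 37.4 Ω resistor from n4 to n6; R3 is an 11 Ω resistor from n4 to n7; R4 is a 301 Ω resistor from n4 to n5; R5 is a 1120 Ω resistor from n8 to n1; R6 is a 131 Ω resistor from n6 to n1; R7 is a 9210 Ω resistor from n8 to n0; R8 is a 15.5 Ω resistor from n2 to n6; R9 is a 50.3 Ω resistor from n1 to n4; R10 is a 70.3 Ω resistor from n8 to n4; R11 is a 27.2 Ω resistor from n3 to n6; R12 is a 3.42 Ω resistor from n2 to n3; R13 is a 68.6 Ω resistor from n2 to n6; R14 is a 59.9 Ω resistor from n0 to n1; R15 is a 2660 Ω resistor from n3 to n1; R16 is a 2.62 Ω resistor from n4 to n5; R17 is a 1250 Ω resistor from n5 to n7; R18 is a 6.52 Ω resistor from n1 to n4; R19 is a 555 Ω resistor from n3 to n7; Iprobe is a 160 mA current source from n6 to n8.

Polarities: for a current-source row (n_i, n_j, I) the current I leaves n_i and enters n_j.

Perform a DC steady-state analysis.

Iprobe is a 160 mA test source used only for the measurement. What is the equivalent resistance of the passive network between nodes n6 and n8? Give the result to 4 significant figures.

R_eq = 93.22 Ω

MNA unknowns: 8 node voltages V₁..V_8
R1: Y=0.04505 on G[7,5]
R2: Y=0.02674 on G[4,6]
R3: Y=0.09091 on G[4,7]
R4: Y=0.003322 on G[4,5]
R5: Y=0.0008929 on G[8,1]
R6: Y=0.007634 on G[6,1]
R7: Y=0.0001086 on G[8,0]
R8: Y=0.06452 on G[2,6]
R9: Y=0.01988 on G[1,4]
R10: Y=0.01422 on G[8,4]
R11: Y=0.03676 on G[3,6]
R12: Y=0.2924 on G[2,3]
R13: Y=0.01458 on G[2,6]
R14: Y=0.01669 on G[0,1]
R15: Y=0.0003759 on G[3,1]
R16: Y=0.3817 on G[4,5]
R17: Y=0.0008000 on G[5,7]
R18: Y=0.1534 on G[1,4]
R19: Y=0.001802 on G[3,7]
Iprobe: z[6]−=0.16, z[8]+=0.16
solve → V1=-0.06873, V2=-4.275, V3=-4.255, V4=0.06749, V5=0.06129, V6=-4.348, V7=0.009225, V8=10.57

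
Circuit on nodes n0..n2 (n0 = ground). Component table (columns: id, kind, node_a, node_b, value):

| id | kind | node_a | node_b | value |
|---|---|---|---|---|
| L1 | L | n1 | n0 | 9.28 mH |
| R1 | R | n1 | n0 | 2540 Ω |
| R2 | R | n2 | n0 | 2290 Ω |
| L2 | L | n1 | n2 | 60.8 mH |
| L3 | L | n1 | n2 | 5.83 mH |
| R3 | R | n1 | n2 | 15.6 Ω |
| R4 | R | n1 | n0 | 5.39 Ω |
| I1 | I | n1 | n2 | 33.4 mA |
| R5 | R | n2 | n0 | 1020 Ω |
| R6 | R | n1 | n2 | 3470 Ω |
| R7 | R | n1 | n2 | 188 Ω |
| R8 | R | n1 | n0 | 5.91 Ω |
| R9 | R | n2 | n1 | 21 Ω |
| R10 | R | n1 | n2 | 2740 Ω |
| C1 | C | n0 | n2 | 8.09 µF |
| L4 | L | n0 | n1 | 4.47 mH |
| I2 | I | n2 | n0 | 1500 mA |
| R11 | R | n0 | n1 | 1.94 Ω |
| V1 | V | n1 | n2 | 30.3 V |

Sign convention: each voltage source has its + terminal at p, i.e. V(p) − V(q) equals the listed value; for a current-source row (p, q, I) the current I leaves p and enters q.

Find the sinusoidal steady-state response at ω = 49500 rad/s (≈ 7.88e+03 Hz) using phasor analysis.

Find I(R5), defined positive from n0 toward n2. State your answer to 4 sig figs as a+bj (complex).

Apply KCL at each of the 2 non-ground nodes and solve the resulting linear system.
Node n1: branches {L1, R1, L2, L3, R3, R4, I1, R6, R7, R8, R9, R10, L4, R11, V1} → V_1 = 3.831+12.18j
Node n2: branches {R2, L2, L3, R3, I1, R5, R6, R7, R9, R10, C1, I2, V1} → V_2 = -26.47+12.18j
Source currents: i(V1)=-7.016-10.47j

0.02595-0.01195j A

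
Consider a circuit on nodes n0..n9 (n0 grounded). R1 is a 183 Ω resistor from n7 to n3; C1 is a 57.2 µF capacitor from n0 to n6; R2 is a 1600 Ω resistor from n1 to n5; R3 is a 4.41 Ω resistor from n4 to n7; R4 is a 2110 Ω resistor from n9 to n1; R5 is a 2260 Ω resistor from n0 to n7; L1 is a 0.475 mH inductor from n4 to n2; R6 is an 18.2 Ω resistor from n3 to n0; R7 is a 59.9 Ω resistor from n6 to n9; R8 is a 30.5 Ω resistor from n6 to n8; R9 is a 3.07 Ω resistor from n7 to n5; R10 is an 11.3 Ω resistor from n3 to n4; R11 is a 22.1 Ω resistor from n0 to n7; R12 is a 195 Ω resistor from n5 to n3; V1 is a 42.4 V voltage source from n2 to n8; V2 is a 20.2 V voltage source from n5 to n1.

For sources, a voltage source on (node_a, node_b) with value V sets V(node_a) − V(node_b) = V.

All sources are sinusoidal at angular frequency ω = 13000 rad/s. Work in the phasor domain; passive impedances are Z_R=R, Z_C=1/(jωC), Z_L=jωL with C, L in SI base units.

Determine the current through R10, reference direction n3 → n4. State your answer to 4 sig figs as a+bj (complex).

-0.4275+0.04611j A

MNA unknowns: 9 node voltages V₁..V_9 plus 2 source currents (V1, V2)
R1: Y=0.005464+0.000j on G[7,3]
C1: Y=0.000+0.7436j on G[0,6]
R2: Y=0.0006250+0.000j on G[1,5]
R3: Y=0.2268+0.000j on G[4,7]
R4: Y=0.0004739+0.000j on G[9,1]
R5: Y=0.0004425+0.000j on G[0,7]
L1: Y=0.000-0.1619j on G[4,2]
R6: Y=0.05495+0.000j on G[3,0]
R7: Y=0.01669+0.000j on G[6,9]
R8: Y=0.03279+0.000j on G[6,8]
R9: Y=0.3257+0.000j on G[7,5]
R10: Y=0.08850+0.000j on G[3,4]
R11: Y=0.04525+0.000j on G[0,7]
R12: Y=0.005128+0.000j on G[5,3]
V1: row V2−V8=42.4, i_V1 at 2,8
V2: row V5−V1=20.2, i_V2 at 5,1
solve → V1=-9.406-1.153j, V2=13.74+4.420j, V3=8.269-0.8905j, V4=13.10-1.412j, V5=10.79-1.153j, V6=0.1371+1.276j, V7=10.82-1.160j, V8=-28.66+4.420j, V9=-0.1263+1.209j
aux → i_V1=-0.9443+0.1031j, i_V2=-0.01702-0.001119j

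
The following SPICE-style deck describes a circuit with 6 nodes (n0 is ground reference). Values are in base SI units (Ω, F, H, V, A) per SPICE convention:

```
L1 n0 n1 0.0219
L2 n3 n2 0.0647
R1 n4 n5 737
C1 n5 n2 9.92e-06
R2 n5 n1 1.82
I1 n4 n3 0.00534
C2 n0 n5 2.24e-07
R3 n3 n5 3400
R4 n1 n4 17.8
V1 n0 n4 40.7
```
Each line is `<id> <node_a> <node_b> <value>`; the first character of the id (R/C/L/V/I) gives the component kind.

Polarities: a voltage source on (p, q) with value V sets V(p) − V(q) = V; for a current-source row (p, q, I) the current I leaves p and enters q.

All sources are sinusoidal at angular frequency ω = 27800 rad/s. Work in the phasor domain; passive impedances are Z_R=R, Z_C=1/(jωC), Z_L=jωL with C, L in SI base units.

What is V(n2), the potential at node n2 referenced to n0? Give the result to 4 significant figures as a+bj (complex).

Element admittances at ω=27800 rad/s:
  Y(L1) = 0.000-0.001643j S between n0,n1
  Y(L2) = 0.000-0.0005560j S between n3,n2
  Y(R1) = 0.001357+0.000j S between n4,n5
  Y(C1) = 0.000+0.2758j S between n5,n2
  Y(R2) = 0.5495+0.000j S between n5,n1
  I1: injects 0.00534 A into n3 (from n4)
  Y(C2) = 0.000+0.006227j S between n0,n5
  Y(R3) = 0.0002941+0.000j S between n3,n5
  Y(R4) = 0.05618+0.000j S between n1,n4
  V1: constraint V(n0)−V(n4) = 40.7
Assemble and solve the 6×6 MNA system:
  V(n1)=-40.31+3.196j  V(n2)=-40.26+3.628j  V(n3)=-36.30+11.14j  V(n4)=-40.70+0.000j  V(n5)=-40.26+3.643j
  i(V1)=-0.01744-0.1845j

-40.26+3.628j V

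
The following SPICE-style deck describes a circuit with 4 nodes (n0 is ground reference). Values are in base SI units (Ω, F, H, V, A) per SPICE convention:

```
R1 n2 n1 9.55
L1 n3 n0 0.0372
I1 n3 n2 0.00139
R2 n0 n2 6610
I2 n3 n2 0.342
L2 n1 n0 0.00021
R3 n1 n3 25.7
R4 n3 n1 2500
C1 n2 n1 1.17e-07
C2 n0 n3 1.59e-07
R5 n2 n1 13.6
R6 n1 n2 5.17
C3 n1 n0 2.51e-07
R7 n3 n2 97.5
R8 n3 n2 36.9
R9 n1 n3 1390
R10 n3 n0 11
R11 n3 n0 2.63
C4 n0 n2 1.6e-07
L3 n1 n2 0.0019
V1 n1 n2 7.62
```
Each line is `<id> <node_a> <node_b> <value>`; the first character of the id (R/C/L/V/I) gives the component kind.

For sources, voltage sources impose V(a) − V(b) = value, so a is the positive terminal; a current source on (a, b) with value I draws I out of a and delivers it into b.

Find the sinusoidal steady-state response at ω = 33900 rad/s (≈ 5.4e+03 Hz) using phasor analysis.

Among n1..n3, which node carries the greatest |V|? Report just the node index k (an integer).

2

MNA unknowns: 3 node voltages V₁..V_3 plus 1 source current (V1)
R1: Y=0.1047+0.000j on G[2,1]
L1: Y=0.000-0.0007930j on G[3,0]
I1: z[3]−=0.00139, z[2]+=0.00139
R2: Y=0.0001513+0.000j on G[0,2]
I2: z[3]−=0.342, z[2]+=0.342
L2: Y=0.000-0.1405j on G[1,0]
R3: Y=0.03891+0.000j on G[1,3]
R4: Y=0.0004000+0.000j on G[3,1]
C1: Y=0.000+0.003966j on G[2,1]
C2: Y=0.000+0.005390j on G[0,3]
R5: Y=0.07353+0.000j on G[2,1]
R6: Y=0.1934+0.000j on G[1,2]
C3: Y=0.000+0.008509j on G[1,0]
R7: Y=0.01026+0.000j on G[3,2]
R8: Y=0.02710+0.000j on G[3,2]
R9: Y=0.0007194+0.000j on G[1,3]
R10: Y=0.09091+0.000j on G[3,0]
R11: Y=0.3802+0.000j on G[3,0]
C4: Y=0.000+0.005424j on G[0,2]
L3: Y=0.000-0.01553j on G[1,2]
V1: row V1−V2=7.62, i_V1 at 1,2
solve → V1=1.503+3.484j, V2=-6.117+3.484j, V3=-0.9288+0.4993j
aux → i_V1=-3.389+0.1669j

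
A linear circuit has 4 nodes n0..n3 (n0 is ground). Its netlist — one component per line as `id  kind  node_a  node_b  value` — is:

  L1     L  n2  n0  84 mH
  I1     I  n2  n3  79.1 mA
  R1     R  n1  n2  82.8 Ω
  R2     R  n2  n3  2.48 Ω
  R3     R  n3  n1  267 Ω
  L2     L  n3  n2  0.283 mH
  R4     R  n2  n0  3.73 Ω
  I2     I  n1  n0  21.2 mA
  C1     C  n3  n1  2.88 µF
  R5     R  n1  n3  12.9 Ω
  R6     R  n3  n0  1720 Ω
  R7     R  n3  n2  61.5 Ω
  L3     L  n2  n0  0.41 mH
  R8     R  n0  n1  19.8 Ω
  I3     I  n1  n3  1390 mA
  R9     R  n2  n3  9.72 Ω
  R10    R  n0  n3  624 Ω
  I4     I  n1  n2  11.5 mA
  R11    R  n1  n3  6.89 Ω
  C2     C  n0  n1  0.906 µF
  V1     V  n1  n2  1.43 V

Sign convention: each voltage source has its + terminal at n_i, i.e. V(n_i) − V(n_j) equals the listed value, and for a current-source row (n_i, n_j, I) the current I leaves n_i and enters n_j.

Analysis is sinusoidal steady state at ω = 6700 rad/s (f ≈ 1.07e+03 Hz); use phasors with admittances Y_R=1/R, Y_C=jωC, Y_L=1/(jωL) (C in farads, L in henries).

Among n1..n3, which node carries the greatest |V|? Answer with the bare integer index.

MNA unknowns: 3 node voltages V₁..V_3 plus 1 source current (V1)
L1: Y=0.000-0.001777j on G[2,0]
I1: z[2]−=0.0791, z[3]+=0.0791
R1: Y=0.01208+0.000j on G[1,2]
R2: Y=0.4032+0.000j on G[2,3]
R3: Y=0.003745+0.000j on G[3,1]
L2: Y=0.000-0.5274j on G[3,2]
R4: Y=0.2681+0.000j on G[2,0]
I2: z[1]−=0.0212, z[0]+=0.0212
C1: Y=0.000+0.01930j on G[3,1]
R5: Y=0.07752+0.000j on G[1,3]
R6: Y=0.0005814+0.000j on G[3,0]
R7: Y=0.01626+0.000j on G[3,2]
L3: Y=0.000-0.3640j on G[2,0]
R8: Y=0.05051+0.000j on G[0,1]
I3: z[1]−=1.39, z[3]+=1.39
R9: Y=0.1029+0.000j on G[2,3]
R10: Y=0.001603+0.000j on G[0,3]
I4: z[1]−=0.0115, z[2]+=0.0115
R11: Y=0.1451+0.000j on G[1,3]
C2: Y=0.000+0.006070j on G[0,1]
V1: row V1−V2=1.43, i_V1 at 1,2
solve → V1=1.313-0.1655j, V2=-0.1166-0.1655j, V3=1.504+0.9682j
aux → i_V1=-1.486+0.2608j

3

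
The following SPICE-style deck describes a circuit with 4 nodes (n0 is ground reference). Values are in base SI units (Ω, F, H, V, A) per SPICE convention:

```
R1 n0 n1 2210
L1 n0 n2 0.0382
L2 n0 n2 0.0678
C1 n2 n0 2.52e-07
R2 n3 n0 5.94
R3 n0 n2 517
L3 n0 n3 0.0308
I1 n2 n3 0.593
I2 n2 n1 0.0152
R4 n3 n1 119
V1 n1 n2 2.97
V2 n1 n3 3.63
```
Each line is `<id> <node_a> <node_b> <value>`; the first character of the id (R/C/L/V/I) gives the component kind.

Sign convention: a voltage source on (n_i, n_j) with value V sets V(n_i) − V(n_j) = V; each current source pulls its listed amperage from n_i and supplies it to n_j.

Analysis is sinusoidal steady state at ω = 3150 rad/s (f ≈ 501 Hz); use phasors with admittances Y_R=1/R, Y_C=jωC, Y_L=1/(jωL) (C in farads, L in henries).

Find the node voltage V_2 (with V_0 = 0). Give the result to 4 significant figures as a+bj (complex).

Element admittances at ω=3150 rad/s:
  Y(R1) = 0.0004525+0.000j S between n0,n1
  Y(L1) = 0.000-0.008310j S between n0,n2
  Y(L2) = 0.000-0.004682j S between n0,n2
  Y(C1) = 0.000+0.0007938j S between n2,n0
  Y(R2) = 0.1684+0.000j S between n3,n0
  Y(R3) = 0.001934+0.000j S between n0,n2
  Y(L3) = 0.000-0.01031j S between n0,n3
  I1: injects 0.593 A into n3 (from n2)
  I2: injects 0.0152 A into n1 (from n2)
  Y(R4) = 0.008403+0.000j S between n3,n1
  V1: constraint V(n1)−V(n2) = 2.97
  V2: constraint V(n1)−V(n3) = 3.63
Assemble and solve the 5×5 MNA system:
  V(n1)=3.607+0.04414j  V(n2)=0.6371+0.04414j  V(n3)=-0.02292+0.04414j
  i(V1)=0.6100-0.007686j  i(V2)=-0.6269+0.007666j

0.6371+0.04414j V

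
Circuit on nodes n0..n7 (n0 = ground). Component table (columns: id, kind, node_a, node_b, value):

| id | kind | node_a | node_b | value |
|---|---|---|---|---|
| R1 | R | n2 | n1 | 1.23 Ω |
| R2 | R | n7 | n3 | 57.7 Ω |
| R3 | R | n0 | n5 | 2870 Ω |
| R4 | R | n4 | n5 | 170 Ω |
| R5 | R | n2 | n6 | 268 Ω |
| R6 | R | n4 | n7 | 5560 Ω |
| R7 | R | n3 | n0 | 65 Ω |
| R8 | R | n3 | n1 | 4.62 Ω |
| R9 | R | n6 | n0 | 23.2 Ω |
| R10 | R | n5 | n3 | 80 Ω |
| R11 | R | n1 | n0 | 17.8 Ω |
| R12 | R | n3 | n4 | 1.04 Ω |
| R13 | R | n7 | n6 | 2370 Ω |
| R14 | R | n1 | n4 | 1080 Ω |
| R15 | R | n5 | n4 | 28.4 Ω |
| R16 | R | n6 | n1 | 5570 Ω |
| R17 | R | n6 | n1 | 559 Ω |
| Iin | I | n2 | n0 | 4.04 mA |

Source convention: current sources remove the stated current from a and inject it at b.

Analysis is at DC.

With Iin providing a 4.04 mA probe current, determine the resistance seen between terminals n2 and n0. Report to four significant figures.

MNA unknowns: 7 node voltages V₁..V_7
R1: Y=0.8130 on G[2,1]
R2: Y=0.01733 on G[7,3]
R3: Y=0.0003484 on G[0,5]
R4: Y=0.005882 on G[4,5]
R5: Y=0.003731 on G[2,6]
R6: Y=0.0001799 on G[4,7]
R7: Y=0.01538 on G[3,0]
R8: Y=0.2165 on G[3,1]
R9: Y=0.04310 on G[6,0]
R10: Y=0.01250 on G[5,3]
R11: Y=0.05618 on G[1,0]
R12: Y=0.9615 on G[3,4]
R13: Y=0.0004219 on G[7,6]
R14: Y=0.0009259 on G[1,4]
R15: Y=0.03521 on G[5,4]
R16: Y=0.0001795 on G[6,1]
R17: Y=0.001789 on G[6,1]
Iin: z[2]−=0.00404, z[0]+=0.00404
solve → V1=-0.05285, V2=-0.05758, V3=-0.04921, V4=-0.04920, V5=-0.04888, V6=-0.006891, V7=-0.04821

R_eq = 14.25 Ω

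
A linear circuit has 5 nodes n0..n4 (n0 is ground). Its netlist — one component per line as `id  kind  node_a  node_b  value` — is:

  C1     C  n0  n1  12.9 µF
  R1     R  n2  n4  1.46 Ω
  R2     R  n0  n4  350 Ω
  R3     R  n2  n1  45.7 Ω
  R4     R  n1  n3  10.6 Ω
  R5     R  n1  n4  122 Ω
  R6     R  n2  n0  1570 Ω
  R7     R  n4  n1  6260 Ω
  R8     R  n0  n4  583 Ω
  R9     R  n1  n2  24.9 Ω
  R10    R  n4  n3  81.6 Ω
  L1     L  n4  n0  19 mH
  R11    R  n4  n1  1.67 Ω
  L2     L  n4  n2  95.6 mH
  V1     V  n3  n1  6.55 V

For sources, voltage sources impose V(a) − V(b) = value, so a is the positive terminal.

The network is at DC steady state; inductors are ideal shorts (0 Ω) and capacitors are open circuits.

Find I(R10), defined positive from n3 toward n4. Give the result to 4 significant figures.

0.07883 A

Element admittances at DC:
  Y(C1) = 0.000 S between n0,n1
  Y(R1) = 0.6849 S between n2,n4
  Y(R2) = 0.002857 S between n0,n4
  Y(R3) = 0.02188 S between n2,n1
  Y(R4) = 0.09434 S between n1,n3
  Y(R5) = 0.008197 S between n1,n4
  Y(R6) = 0.0006369 S between n2,n0
  Y(R7) = 0.0001597 S between n4,n1
  Y(R8) = 0.001715 S between n0,n4
  Y(R9) = 0.04016 S between n1,n2
  Y(R10) = 0.01225 S between n4,n3
  L1: short n4↔n0 (DC inductor)
  Y(R11) = 0.5988 S between n4,n1
  L2: short n4↔n2 (DC inductor)
  V1: constraint V(n3)−V(n1) = 6.55
Assemble and solve the 7×7 MNA system:
  V(n1)=-0.1178  V(n2)=0.000  V(n3)=6.432  V(n4)=0.000
  i(L1)=0.000  i(L2)=0.007308  i(V1)=-0.6968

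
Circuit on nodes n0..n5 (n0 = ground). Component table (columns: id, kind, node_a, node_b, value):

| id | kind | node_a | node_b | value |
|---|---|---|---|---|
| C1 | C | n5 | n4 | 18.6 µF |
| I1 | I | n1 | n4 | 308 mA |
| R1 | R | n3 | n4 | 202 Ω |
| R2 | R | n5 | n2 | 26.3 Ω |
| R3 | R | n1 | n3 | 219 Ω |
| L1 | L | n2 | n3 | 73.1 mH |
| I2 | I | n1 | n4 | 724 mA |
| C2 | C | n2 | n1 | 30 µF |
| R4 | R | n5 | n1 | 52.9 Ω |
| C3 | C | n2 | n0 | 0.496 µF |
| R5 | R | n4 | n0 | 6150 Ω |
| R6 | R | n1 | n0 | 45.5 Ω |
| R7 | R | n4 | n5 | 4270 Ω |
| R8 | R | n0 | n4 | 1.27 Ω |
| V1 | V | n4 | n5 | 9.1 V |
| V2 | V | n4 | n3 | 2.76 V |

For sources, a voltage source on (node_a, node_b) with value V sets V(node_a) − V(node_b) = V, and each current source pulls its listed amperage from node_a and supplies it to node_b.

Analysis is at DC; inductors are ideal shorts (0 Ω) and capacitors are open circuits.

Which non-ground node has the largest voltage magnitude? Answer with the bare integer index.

1

MNA unknowns: 5 node voltages V₁..V_5 plus 3 source currents (L1, V1, V2)
C1: Y=0.000 on G[5,4]
I1: z[1]−=0.308, z[4]+=0.308
R1: Y=0.004950 on G[3,4]
R2: Y=0.03802 on G[5,2]
R3: Y=0.004566 on G[1,3]
L1: row V2−V3=0, i_L1 at 2,3
I2: z[1]−=0.724, z[4]+=0.724
C2: Y=0.000 on G[2,1]
R4: Y=0.01890 on G[5,1]
C3: Y=0.000 on G[2,0]
R5: Y=0.0001626 on G[4,0]
R6: Y=0.02198 on G[1,0]
R7: Y=0.0002342 on G[4,5]
R8: Y=0.7874 on G[0,4]
V1: row V4−V5=9.1, i_V1 at 4,5
V2: row V4−V3=2.76, i_V2 at 4,3
solve → V1=-26.39, V2=-2.024, V3=-2.024, V4=0.7364, V5=-8.364
aux → i_L1=-0.2411, i_V1=0.09756, i_V2=0.3387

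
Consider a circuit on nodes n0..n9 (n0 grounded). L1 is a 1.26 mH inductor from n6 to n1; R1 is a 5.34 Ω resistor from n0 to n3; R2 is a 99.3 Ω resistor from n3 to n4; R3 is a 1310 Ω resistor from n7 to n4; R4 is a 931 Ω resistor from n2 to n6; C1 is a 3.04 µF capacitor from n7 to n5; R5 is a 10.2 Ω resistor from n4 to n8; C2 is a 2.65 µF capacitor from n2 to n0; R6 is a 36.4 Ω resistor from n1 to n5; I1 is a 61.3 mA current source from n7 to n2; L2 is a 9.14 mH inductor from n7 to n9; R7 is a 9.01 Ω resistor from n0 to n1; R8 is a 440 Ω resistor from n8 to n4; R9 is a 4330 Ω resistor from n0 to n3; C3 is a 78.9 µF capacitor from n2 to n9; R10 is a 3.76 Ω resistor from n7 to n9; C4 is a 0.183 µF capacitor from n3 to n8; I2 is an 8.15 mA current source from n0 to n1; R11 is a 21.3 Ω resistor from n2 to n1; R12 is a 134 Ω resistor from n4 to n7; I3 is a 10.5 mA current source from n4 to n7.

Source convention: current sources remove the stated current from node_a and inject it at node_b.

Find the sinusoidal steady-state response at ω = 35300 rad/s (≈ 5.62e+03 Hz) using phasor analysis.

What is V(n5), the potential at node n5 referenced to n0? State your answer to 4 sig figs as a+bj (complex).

-0.1008-0.1111j V

Element admittances at ω=35300 rad/s:
  Y(L1) = 0.000-0.02248j S between n6,n1
  Y(R1) = 0.1873+0.000j S between n0,n3
  Y(R2) = 0.01007+0.000j S between n3,n4
  Y(R3) = 0.0007634+0.000j S between n7,n4
  Y(R4) = 0.001074+0.000j S between n2,n6
  Y(C1) = 0.000+0.1073j S between n7,n5
  Y(R5) = 0.09804+0.000j S between n4,n8
  Y(C2) = 0.000+0.09355j S between n2,n0
  Y(R6) = 0.02747+0.000j S between n1,n5
  I1: injects 0.0613 A into n2 (from n7)
  Y(L2) = 0.000-0.003099j S between n7,n9
  Y(R7) = 0.1110+0.000j S between n0,n1
  Y(R8) = 0.002273+0.000j S between n8,n4
  Y(R9) = 0.0002309+0.000j S between n0,n3
  Y(C3) = 0.000+2.785j S between n2,n9
  Y(R10) = 0.2660+0.000j S between n7,n9
  Y(C4) = 0.000+0.006460j S between n3,n8
  I2: injects 0.00815 A into n1 (from n0)
  Y(R11) = 0.04695+0.000j S between n2,n1
  Y(R12) = 0.007463+0.000j S between n4,n7
  I3: injects 0.0105 A into n7 (from n4)
Assemble and solve the 9×9 MNA system:
  V(n1)=0.04698-0.04294j  V(n2)=0.07049-0.1031j  V(n3)=-0.03580-0.009751j  V(n4)=-0.5787+0.1490j  V(n5)=-0.1008-0.1111j  V(n6)=0.04991-0.04196j  V(n7)=-0.1183-0.07330j  V(n8)=-0.5663+0.1831j  V(n9)=0.07182-0.08500j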